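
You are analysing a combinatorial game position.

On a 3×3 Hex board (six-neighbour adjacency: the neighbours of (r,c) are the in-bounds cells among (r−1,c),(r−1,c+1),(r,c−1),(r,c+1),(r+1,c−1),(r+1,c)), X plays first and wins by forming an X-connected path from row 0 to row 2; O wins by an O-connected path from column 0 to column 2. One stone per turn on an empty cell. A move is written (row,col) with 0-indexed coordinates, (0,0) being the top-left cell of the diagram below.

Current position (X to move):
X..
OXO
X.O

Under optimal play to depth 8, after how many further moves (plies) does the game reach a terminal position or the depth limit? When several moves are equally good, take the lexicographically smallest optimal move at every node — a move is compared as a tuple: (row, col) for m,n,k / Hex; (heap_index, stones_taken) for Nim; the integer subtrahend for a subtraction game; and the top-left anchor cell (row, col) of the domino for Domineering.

PV length from [X../OXO/X.O]: 1 ply

[X../OXO/X.O] X move#1: (0,1):+1/XX./OXO/X.O*, (0,2):+1/X.X/OXO/X.O, (2,1):+1/X../OXO/XXO
[XX./OXO/X.O] end (terminal -1, O#2); searched X../OXO/X.O to 8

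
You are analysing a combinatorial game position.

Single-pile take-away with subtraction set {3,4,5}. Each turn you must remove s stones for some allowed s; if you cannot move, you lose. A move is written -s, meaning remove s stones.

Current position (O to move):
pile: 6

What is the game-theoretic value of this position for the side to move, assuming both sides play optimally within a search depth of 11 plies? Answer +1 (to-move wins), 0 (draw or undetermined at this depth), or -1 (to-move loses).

p1 O@[6]: -3[3]-1 -4[2]+1* -5[1]+1
p2 X@[2] terminal -1; root [6] d11

value(6, O) = +1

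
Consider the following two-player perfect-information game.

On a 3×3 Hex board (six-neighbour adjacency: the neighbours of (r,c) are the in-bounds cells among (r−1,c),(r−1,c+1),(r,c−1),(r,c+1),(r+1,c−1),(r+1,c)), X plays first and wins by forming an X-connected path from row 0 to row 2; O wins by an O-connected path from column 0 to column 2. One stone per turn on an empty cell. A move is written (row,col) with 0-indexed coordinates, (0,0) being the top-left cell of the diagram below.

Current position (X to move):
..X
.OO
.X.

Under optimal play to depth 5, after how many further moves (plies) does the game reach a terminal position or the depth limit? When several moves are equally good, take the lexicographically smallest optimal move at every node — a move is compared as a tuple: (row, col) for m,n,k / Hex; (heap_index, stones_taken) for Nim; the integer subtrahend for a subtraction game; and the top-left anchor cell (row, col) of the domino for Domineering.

ply 1, X at ..X/.OO/.X. | (0,0)=-1→X.X/.OO/.X.*; (0,1)=-1→.XX/.OO/.X.; (1,0)=-1→..X/XOO/.X.; (2,0)=-1→..X/.OO/XX.; (2,2)=-1→..X/.OO/.XX
ply 2, O at X.X/.OO/.X. | (0,1)=+1→XOX/.OO/.X.*; (1,0)=+1→X.X/OOO/.X.; (2,0)=+1→X.X/.OO/OX.; (2,2)=+1→X.X/.OO/.XO
ply 3, X at XOX/.OO/.X. | (1,0)=-1→XOX/XOO/.X.*; (2,0)=-1→XOX/.OO/XX.; (2,2)=-1→XOX/.OO/.XX
ply 4, O at XOX/XOO/.X. | (2,0)=+1→XOX/XOO/OX.*; (2,2)=-1→XOX/XOO/.XO
ply 5: XOX/XOO/OX. is terminal -1 (X); from ..X/.OO/.X. depth 5

PV length from [..X/.OO/.X.]: 4 plies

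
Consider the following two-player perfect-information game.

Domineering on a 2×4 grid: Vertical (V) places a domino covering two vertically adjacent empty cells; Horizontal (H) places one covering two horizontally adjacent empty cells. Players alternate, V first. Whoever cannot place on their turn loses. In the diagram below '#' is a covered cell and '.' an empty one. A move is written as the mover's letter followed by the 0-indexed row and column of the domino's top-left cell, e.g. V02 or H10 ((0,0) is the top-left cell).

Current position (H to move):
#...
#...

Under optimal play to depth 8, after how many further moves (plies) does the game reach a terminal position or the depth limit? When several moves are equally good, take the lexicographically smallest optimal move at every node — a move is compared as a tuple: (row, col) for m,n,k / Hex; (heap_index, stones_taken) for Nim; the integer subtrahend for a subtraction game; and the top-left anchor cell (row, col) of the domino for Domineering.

PV length from [#.../#...]: 3 plies

ply 1, H at #.../#... | H01=+1→###./#...*; H02=+1→#.##/#...; H11=+1→#.../###.; H12=+1→#.../#.##
ply 2, V at ###./#... | V03=-1→####/#..#*
ply 3, H at ####/#..# | H11=+1→####/####*
ply 4: ####/#### is terminal -1 (V); from #.../#... depth 8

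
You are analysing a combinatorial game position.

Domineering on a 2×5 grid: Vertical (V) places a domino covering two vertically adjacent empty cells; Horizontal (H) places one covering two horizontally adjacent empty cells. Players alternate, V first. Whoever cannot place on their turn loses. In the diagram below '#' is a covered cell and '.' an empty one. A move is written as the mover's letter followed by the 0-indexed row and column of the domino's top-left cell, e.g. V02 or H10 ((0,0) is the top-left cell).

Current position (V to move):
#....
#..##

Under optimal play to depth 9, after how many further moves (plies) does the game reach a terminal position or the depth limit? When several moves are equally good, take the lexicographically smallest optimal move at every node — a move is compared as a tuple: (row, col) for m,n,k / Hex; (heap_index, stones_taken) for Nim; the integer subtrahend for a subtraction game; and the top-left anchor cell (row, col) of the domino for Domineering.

PV length from [#..../#..##]: 3 plies

[#..../#..##] V move#1: V01:-1/##.../##.##, V02:+1/#.#../#.###*
[#.#../#.###] H move#2: H03:-1/#.###/#.###*
[#.###/#.###] V move#3: V01:+1/#####/#####*
[#####/#####] end (terminal -1, H#4); searched #..../#..## to 9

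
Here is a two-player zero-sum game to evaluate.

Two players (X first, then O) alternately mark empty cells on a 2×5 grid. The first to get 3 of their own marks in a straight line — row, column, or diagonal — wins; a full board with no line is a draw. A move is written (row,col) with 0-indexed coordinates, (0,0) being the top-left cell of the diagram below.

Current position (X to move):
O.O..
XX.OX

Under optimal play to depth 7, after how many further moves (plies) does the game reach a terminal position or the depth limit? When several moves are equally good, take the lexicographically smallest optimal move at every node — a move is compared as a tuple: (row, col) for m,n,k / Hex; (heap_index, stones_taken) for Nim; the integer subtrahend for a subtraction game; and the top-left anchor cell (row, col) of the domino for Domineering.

ply 1, X at O.O../XX.OX | (0,1)=+0→OXO../XX.OX; (0,3)=-1→O.OX./XX.OX; (0,4)=-1→O.O.X/XX.OX; (1,2)=+1→O.O../XXXOX*
ply 2: O.O../XXXOX is terminal -1 (O); from O.O../XX.OX depth 7

PV length from [O.O../XX.OX]: 1 ply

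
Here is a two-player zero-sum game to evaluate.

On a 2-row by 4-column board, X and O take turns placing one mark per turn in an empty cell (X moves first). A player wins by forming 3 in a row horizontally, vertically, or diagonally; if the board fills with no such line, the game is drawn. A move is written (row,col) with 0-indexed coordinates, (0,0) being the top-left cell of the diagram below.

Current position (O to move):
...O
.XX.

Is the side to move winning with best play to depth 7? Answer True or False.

p1 O@[...O/.XX.]: (0,0)[O..O/.XX.]-1* (0,1)[.O.O/.XX.]-1 (0,2)[..OO/.XX.]-1 (1,0)[...O/OXX.]-1 (1,3)[...O/.XXO]-1
p2 X@[O..O/.XX.]: (0,1)[OX.O/.XX.]+1* (0,2)[O.XO/.XX.]+1 (1,0)[O..O/XXX.]+1 (1,3)[O..O/.XXX]+1
p3 O@[OX.O/.XX.]: (0,2)[OXOO/.XX.]-1* (1,0)[OX.O/OXX.]-1 (1,3)[OX.O/.XXO]-1
p4 X@[OXOO/.XX.]: (1,0)[OXOO/XXX.]+1* (1,3)[OXOO/.XXX]+1
p5 O@[OXOO/XXX.] terminal -1; root [...O/.XX.] d7

O winning at [...O/.XX.]: False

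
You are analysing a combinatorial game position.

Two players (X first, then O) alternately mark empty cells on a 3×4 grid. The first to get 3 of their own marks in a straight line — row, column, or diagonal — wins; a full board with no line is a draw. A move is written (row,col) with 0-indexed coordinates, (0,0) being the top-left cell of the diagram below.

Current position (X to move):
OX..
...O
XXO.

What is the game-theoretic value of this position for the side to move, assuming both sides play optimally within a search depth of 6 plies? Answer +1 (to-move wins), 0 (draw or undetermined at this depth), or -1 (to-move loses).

value(OX../...O/XXO., X) = +1

ply 1, X at OX../...O/XXO. | (0,2)=-1→OXX./...O/XXO.; (0,3)=-1→OX.X/...O/XXO.; (1,0)=-1→OX../X..O/XXO.; (1,1)=+1→OX../.X.O/XXO.*; (1,2)=-1→OX../..XO/XXO.; (2,3)=-1→OX../...O/XXOX
ply 2: OX../.X.O/XXO. is terminal -1 (O); from OX../...O/XXO. depth 6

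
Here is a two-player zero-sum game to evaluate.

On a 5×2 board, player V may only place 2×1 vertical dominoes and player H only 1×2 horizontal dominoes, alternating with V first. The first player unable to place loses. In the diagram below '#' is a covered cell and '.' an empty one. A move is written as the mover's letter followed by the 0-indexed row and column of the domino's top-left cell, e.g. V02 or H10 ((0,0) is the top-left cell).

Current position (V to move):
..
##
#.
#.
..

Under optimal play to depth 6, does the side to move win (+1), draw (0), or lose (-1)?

value(../##/#./#./.., V) = -1

ply 1, V at ../##/#./#./.. | V21=-1→../##/##/##/..*; V31=-1→../##/#./##/.#
ply 2, H at ../##/##/##/.. | H00=+1→##/##/##/##/..*; H40=+1→../##/##/##/##
ply 3: ##/##/##/##/.. is terminal -1 (V); from ../##/#./#./.. depth 6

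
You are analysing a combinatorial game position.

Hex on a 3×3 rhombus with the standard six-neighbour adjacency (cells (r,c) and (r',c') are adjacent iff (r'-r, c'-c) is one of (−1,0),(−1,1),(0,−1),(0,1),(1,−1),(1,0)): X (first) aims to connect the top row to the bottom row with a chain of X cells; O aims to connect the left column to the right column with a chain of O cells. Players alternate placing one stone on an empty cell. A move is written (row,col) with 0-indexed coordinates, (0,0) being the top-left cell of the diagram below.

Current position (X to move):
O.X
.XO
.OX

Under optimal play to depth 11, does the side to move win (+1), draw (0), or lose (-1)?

value(O.X/.XO/.OX, X) = +1

ply 1, X at O.X/.XO/.OX | (0,1)=-1→OXX/.XO/.OX; (1,0)=-1→O.X/XXO/.OX; (2,0)=+1→O.X/.XO/XOX*
ply 2: O.X/.XO/XOX is terminal -1 (O); from O.X/.XO/.OX depth 11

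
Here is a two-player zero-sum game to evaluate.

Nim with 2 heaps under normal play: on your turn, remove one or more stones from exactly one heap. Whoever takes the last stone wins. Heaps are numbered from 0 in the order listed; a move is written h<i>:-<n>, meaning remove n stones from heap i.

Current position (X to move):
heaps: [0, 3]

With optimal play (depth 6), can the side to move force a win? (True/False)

[(0,3)] X move#1: h1:-1:-1/(0,2), h1:-2:-1/(0,1), h1:-3:+1/(0,0)*
[(0,0)] end (terminal -1, O#2); searched (0,3) to 6

X winning at [(0,3)]: True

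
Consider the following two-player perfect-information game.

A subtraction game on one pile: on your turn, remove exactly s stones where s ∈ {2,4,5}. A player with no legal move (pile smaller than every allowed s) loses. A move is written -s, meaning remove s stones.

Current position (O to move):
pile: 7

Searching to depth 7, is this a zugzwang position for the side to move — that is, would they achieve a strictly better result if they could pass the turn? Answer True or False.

zugzwang(7, O) = True

[7] O move#1: -2:-1/5*, -4:-1/3, -5:-1/2
[5] X move#2: -2:-1/3, -4:+1/1*, -5:+1/0
[1] end (terminal -1, O#3); searched 7 to 7
suppose O passes — search the same position with X to move:
pass> [7] X move#1: -2:-1/5*, -4:-1/3, -5:-1/2
pass> [5] O move#2: -2:-1/3, -4:+1/1*, -5:+1/0
pass> [1] end (terminal -1, X#3); searched 7 to 7
for O: play -1, pass +1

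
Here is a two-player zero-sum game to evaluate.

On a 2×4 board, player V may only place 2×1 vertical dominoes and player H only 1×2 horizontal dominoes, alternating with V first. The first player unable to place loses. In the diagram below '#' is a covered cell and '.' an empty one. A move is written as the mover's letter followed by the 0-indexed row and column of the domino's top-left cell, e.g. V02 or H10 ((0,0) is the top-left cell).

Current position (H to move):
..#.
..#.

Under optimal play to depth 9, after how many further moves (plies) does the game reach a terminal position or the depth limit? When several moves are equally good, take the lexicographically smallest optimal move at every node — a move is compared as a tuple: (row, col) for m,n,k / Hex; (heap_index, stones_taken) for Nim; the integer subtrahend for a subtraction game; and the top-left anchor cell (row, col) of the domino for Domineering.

PV length from [..#./..#.]: 3 plies

ply 1, H at ..#./..#. | H00=+1→###./..#.*; H10=+1→..#./###.
ply 2, V at ###./..#. | V03=-1→####/..##*
ply 3, H at ####/..## | H10=+1→####/####*
ply 4: ####/#### is terminal -1 (V); from ..#./..#. depth 9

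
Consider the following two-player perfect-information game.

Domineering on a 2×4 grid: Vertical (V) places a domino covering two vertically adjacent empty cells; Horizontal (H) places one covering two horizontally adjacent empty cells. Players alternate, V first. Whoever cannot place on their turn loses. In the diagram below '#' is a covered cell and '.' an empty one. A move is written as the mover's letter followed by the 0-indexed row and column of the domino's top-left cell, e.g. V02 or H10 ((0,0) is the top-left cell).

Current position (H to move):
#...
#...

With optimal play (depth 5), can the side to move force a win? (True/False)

p1 H@[#.../#...]: H01[###./#...]+1* H02[#.##/#...]+1 H11[#.../###.]+1 H12[#.../#.##]+1
p2 V@[###./#...]: V03[####/#..#]-1*
p3 H@[####/#..#]: H11[####/####]+1*
p4 V@[####/####] terminal -1; root [#.../#...] d5

H winning at [#.../#...]: True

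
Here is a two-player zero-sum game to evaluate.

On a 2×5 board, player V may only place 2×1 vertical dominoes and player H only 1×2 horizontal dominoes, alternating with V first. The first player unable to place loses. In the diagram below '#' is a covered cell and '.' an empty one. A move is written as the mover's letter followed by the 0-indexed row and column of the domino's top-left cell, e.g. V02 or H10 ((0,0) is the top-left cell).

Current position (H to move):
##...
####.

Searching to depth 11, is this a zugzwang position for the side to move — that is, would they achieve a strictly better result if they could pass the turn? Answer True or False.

zugzwang(##.../####., H) = False

[##.../####.] H move#1: H02:-1/####./####., H03:+1/##.##/####.*
[##.##/####.] end (terminal -1, V#2); searched ##.../####. to 11
suppose H passes — search the same position with V to move:
pass> [##.../####.] V move#1: V04:-1/##..#/#####*
pass> [##..#/#####] H move#2: H02:+1/#####/#####*
pass> [#####/#####] end (terminal -1, V#3); searched ##.../####. to 11
for H: play +1, pass +1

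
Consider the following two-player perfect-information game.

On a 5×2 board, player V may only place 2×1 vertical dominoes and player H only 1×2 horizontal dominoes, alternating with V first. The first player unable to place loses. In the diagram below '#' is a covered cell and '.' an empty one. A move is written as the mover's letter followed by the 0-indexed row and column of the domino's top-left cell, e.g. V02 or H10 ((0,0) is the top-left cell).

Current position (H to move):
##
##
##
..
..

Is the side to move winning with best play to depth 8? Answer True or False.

ply 1, H at ##/##/##/../.. | H30=+1→##/##/##/##/..*; H40=+1→##/##/##/../##
ply 2: ##/##/##/##/.. is terminal -1 (V); from ##/##/##/../.. depth 8

H winning at [##/##/##/../..]: True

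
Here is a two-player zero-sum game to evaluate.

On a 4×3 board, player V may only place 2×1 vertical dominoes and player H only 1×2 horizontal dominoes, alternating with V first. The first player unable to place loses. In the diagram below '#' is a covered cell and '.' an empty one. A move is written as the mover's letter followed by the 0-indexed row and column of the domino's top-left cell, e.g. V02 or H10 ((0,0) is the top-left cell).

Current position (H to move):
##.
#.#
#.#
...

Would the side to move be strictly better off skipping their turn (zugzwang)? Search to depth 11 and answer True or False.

ply 1, H at ##./#.#/#.#/... | H30=-1→##./#.#/#.#/##.*; H31=-1→##./#.#/#.#/.##
ply 2, V at ##./#.#/#.#/##. | V11=+1→##./###/###/##.*
ply 3: ##./###/###/##. is terminal -1 (H); from ##./#.#/#.#/... depth 11
if H skipped the turn, V would face:
~ ply 1, V at ##./#.#/#.#/... | V11=-1→##./###/###/...; V21=+1→##./#.#/###/.#.*
~ ply 2: ##./#.#/###/.#. is terminal -1 (H); from ##./#.#/#.#/... depth 11
compare (H): move=-1 vs pass=-1

zugzwang(##./#.#/#.#/..., H) = False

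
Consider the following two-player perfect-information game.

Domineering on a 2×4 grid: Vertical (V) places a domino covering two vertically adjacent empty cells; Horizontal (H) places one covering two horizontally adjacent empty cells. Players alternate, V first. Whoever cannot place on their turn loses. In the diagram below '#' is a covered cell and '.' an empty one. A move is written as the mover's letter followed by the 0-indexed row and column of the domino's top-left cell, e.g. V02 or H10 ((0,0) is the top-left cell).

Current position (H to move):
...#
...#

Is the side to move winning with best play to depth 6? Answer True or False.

ply 1, H at ...#/...# | H00=+1→##.#/...#*; H01=+1→.###/...#; H10=+1→...#/##.#; H11=+1→...#/.###
ply 2, V at ##.#/...# | V02=-1→####/..##*
ply 3, H at ####/..## | H10=+1→####/####*
ply 4: ####/#### is terminal -1 (V); from ...#/...# depth 6

H winning at [...#/...#]: True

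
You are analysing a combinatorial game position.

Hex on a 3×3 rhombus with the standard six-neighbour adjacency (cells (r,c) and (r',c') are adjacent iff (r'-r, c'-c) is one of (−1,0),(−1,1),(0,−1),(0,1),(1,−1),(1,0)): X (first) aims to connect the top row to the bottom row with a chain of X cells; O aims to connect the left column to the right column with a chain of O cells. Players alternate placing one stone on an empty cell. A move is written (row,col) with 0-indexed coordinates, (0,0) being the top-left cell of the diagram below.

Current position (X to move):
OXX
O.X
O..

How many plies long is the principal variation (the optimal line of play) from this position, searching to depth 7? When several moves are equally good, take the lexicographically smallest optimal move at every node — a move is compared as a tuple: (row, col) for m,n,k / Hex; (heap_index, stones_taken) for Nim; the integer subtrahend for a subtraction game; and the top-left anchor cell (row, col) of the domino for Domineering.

p1 X@[OXX/O.X/O..]: (1,1)[OXX/OXX/O..]+1* (2,1)[OXX/O.X/OX.]+1 (2,2)[OXX/O.X/O.X]+1
p2 O@[OXX/OXX/O..]: (2,1)[OXX/OXX/OO.]-1* (2,2)[OXX/OXX/O.O]-1
p3 X@[OXX/OXX/OO.]: (2,2)[OXX/OXX/OOX]+1*
p4 O@[OXX/OXX/OOX] terminal -1; root [OXX/O.X/O..] d7

PV length from [OXX/O.X/O..]: 3 plies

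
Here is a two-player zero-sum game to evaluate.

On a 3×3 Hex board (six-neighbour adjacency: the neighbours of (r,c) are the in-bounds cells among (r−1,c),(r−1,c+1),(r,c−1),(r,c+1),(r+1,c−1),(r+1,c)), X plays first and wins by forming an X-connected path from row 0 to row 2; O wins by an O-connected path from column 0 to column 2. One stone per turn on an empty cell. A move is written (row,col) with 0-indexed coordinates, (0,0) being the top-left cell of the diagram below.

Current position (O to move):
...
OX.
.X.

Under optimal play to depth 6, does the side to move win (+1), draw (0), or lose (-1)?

value(.../OX./.X., O) = -1

p1 O@[.../OX./.X.]: (0,0)[O../OX./.X.]-1* (0,1)[.O./OX./.X.]-1 (0,2)[..O/OX./.X.]-1 (1,2)[.../OXO/.X.]-1 (2,0)[.../OX./OX.]-1 (2,2)[.../OX./.XO]-1
p2 X@[O../OX./.X.]: (0,1)[OX./OX./.X.]+1* (0,2)[O.X/OX./.X.]+1 (1,2)[O../OXX/.X.]+1 (2,0)[O../OX./XX.]+1 (2,2)[O../OX./.XX]+1
p3 O@[OX./OX./.X.] terminal -1; root [.../OX./.X.] d6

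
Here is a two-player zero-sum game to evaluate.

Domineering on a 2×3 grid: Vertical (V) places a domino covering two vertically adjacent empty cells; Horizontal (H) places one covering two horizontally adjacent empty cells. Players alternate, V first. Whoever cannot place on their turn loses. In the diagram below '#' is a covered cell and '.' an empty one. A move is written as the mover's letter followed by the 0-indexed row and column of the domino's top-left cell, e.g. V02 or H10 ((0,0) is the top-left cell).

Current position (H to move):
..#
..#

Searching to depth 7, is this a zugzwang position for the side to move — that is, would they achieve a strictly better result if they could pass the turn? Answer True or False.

[..#/..#] H move#1: H00:+1/###/..#*, H10:+1/..#/###
[###/..#] end (terminal -1, V#2); searched ..#/..# to 7
pass branch (V moves first from the same position):
  | [..#/..#] V move#1: V00:+1/#.#/#.#*, V01:+1/.##/.##
  | [#.#/#.#] end (terminal -1, H#2); searched ..#/..# to 7
H moving scores +1; H passing scores -1

zugzwang(..#/..#, H) = False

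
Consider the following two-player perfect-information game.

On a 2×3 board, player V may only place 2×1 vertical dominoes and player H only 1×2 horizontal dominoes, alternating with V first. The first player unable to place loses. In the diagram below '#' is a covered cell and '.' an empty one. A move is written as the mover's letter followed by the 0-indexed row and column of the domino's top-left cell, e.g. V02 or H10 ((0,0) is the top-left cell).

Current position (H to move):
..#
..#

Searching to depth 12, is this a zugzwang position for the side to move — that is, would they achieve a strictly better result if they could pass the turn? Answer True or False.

[..#/..#] H move#1: H00:+1/###/..#*, H10:+1/..#/###
[###/..#] end (terminal -1, V#2); searched ..#/..# to 12
pass branch (V moves first from the same position):
  | [..#/..#] V move#1: V00:+1/#.#/#.#*, V01:+1/.##/.##
  | [#.#/#.#] end (terminal -1, H#2); searched ..#/..# to 12
H moving scores +1; H passing scores -1

zugzwang(..#/..#, H) = False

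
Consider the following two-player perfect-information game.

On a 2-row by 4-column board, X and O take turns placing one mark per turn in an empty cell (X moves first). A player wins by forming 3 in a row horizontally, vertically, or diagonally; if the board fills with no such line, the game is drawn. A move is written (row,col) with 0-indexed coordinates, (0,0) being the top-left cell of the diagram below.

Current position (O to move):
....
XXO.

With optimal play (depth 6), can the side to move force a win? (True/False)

p1 O@[..../XXO.]: (0,0)[O.../XXO.]+0* (0,1)[.O../XXO.]+0 (0,2)[..O./XXO.]+0 (0,3)[...O/XXO.]+0 (1,3)[..../XXOO]+0
p2 X@[O.../XXO.]: (0,1)[OX../XXO.]+0* (0,2)[O.X./XXO.]+0 (0,3)[O..X/XXO.]+0 (1,3)[O.../XXOX]+0
p3 O@[OX../XXO.]: (0,2)[OXO./XXO.]+0* (0,3)[OX.O/XXO.]+0 (1,3)[OX../XXOO]+0
p4 X@[OXO./XXO.]: (0,3)[OXOX/XXO.]+0* (1,3)[OXO./XXOX]+0
p5 O@[OXOX/XXO.]: (1,3)[OXOX/XXOO]+0*
p6 X@[OXOX/XXOO] terminal +0; root [..../XXO.] d6

O winning at [..../XXO.]: False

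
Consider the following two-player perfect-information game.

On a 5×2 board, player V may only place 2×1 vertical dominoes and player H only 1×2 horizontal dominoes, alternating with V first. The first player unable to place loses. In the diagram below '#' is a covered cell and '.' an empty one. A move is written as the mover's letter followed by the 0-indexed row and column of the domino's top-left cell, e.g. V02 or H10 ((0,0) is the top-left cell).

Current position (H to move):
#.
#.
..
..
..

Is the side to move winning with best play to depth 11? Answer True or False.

H winning at [#./#./../../..]: True

ply 1, H at #./#./../../.. | H20=-1→#./#./##/../..; H30=+1→#./#./../##/..*; H40=-1→#./#./../../##
ply 2, V at #./#./../##/.. | V01=-1→##/##/../##/..*; V11=-1→#./##/.#/##/..
ply 3, H at ##/##/../##/.. | H20=+1→##/##/##/##/..*; H40=+1→##/##/../##/##
ply 4: ##/##/##/##/.. is terminal -1 (V); from #./#./../../.. depth 11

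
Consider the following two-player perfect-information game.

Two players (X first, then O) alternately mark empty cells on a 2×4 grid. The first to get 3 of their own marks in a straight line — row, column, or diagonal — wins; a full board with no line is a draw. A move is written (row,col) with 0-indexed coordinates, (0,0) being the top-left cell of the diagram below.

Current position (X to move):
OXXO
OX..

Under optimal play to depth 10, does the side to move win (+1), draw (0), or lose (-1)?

value(OXXO/OX.., X) = 0

ply 1, X at OXXO/OX.. | (1,2)=+0→OXXO/OXX.*; (1,3)=+0→OXXO/OX.X
ply 2, O at OXXO/OXX. | (1,3)=+0→OXXO/OXXO*
ply 3: OXXO/OXXO is terminal +0 (X); from OXXO/OX.. depth 10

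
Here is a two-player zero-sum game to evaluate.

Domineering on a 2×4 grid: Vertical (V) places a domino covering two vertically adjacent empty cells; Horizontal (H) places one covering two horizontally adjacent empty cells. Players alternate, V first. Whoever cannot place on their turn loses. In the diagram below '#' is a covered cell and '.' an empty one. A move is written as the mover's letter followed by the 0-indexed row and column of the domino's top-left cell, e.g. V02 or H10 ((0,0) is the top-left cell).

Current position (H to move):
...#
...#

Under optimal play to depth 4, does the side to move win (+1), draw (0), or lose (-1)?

p1 H@[...#/...#]: H00[##.#/...#]+1* H01[.###/...#]+1 H10[...#/##.#]+1 H11[...#/.###]+1
p2 V@[##.#/...#]: V02[####/..##]-1*
p3 H@[####/..##]: H10[####/####]+1*
p4 V@[####/####] terminal -1; root [...#/...#] d4

value(...#/...#, H) = +1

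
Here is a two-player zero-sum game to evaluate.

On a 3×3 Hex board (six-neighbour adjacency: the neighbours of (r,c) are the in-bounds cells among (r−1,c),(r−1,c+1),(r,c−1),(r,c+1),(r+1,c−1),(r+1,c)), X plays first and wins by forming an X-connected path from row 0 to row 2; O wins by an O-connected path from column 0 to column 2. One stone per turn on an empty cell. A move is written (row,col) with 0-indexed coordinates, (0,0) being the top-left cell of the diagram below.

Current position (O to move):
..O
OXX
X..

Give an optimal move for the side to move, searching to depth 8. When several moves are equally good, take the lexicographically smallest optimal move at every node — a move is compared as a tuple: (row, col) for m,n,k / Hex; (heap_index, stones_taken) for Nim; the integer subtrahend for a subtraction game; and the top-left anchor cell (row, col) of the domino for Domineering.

O's best at [..O/OXX/X..]: (0,1)

ply 1, O at ..O/OXX/X.. | (0,0)=-1→O.O/OXX/X..; (0,1)=+1→.OO/OXX/X..*; (2,1)=-1→..O/OXX/XO.; (2,2)=-1→..O/OXX/X.O
ply 2: .OO/OXX/X.. is terminal -1 (X); from ..O/OXX/X.. depth 8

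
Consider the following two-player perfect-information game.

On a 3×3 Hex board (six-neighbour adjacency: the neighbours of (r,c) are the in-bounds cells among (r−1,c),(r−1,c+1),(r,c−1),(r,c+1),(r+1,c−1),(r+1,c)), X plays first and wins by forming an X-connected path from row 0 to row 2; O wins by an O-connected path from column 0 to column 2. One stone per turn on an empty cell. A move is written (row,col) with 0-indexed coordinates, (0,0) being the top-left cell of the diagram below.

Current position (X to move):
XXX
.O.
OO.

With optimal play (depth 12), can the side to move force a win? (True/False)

p1 X@[XXX/.O./OO.]: (1,0)[XXX/XO./OO.]-1* (1,2)[XXX/.OX/OO.]-1 (2,2)[XXX/.O./OOX]-1
p2 O@[XXX/XO./OO.]: (1,2)[XXX/XOO/OO.]+1* (2,2)[XXX/XO./OOO]+1
p3 X@[XXX/XOO/OO.] terminal -1; root [XXX/.O./OO.] d12

X winning at [XXX/.O./OO.]: False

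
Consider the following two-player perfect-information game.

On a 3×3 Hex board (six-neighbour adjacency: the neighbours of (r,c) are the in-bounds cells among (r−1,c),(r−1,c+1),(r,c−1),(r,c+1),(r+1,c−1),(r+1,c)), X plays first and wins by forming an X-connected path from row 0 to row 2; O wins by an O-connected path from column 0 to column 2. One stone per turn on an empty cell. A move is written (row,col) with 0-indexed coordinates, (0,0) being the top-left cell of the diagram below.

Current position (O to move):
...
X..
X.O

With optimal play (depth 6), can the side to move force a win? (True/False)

O winning at [.../X../X.O]: False

ply 1, O at .../X../X.O | (0,0)=-1→O../X../X.O*; (0,1)=-1→.O./X../X.O; (0,2)=-1→..O/X../X.O; (1,1)=-1→.../XO./X.O; (1,2)=-1→.../X.O/X.O; (2,1)=-1→.../X../XOO
ply 2, X at O../X../X.O | (0,1)=+1→OX./X../X.O*; (0,2)=+1→O.X/X../X.O; (1,1)=+1→O../XX./X.O; (1,2)=+1→O../X.X/X.O; (2,1)=+1→O../X../XXO
ply 3: OX./X../X.O is terminal -1 (O); from .../X../X.O depth 6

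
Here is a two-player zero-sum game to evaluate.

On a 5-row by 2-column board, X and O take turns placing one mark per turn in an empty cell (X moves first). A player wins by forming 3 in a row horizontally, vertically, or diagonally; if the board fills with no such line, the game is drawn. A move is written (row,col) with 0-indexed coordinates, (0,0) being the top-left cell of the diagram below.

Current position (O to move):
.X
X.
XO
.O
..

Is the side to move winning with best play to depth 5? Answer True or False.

[.X/X./XO/.O/..] O move#1: (0,0):-1/OX/X./XO/.O/.., (1,1):+1/.X/XO/XO/.O/..*, (3,0):-1/.X/X./XO/OO/.., (4,0):-1/.X/X./XO/.O/O., (4,1):+1/.X/X./XO/.O/.O
[.X/XO/XO/.O/..] end (terminal -1, X#2); searched .X/X./XO/.O/.. to 5

O winning at [.X/X./XO/.O/..]: True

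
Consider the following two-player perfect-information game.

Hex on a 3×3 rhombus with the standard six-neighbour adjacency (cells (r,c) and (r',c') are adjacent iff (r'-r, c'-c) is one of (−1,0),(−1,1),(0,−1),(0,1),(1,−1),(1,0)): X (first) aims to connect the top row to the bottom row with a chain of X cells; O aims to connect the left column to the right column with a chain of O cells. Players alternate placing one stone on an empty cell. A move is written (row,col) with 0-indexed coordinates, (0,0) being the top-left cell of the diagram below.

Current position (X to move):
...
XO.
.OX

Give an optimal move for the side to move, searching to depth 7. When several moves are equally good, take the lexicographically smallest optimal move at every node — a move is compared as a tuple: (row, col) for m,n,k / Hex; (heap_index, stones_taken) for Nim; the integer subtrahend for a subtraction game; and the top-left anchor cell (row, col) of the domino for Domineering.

[.../XO./.OX] X move#1: (0,0):-1/X../XO./.OX, (0,1):-1/.X./XO./.OX, (0,2):+1/..X/XO./.OX*, (1,2):+1/.../XOX/.OX, (2,0):+1/.../XO./XOX
[..X/XO./.OX] O move#2: (0,0):-1/O.X/XO./.OX*, (0,1):-1/.OX/XO./.OX, (1,2):-1/..X/XOO/.OX, (2,0):-1/..X/XO./OOX
[O.X/XO./.OX] X move#3: (0,1):+1/OXX/XO./.OX*, (1,2):+1/O.X/XOX/.OX, (2,0):+1/O.X/XO./XOX
[OXX/XO./.OX] O move#4: (1,2):-1/OXX/XOO/.OX*, (2,0):-1/OXX/XO./OOX
[OXX/XOO/.OX] X move#5: (2,0):+1/OXX/XOO/XOX*
[OXX/XOO/XOX] end (terminal -1, O#6); searched .../XO./.OX to 7

X's best at [.../XO./.OX]: (0,2)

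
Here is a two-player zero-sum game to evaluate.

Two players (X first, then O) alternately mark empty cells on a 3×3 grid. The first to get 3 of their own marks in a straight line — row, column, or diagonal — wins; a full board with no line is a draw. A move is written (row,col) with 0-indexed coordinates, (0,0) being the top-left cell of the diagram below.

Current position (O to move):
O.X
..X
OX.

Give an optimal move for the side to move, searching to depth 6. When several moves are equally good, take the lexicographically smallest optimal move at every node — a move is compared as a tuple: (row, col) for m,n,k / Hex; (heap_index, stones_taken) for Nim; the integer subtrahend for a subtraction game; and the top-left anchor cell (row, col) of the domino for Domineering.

O's best at [O.X/..X/OX.]: (1,0)

p1 O@[O.X/..X/OX.]: (0,1)[OOX/..X/OX.]-1 (1,0)[O.X/O.X/OX.]+1* (1,1)[O.X/.OX/OX.]-1 (2,2)[O.X/..X/OXO]+1
p2 X@[O.X/O.X/OX.] terminal -1; root [O.X/..X/OX.] d6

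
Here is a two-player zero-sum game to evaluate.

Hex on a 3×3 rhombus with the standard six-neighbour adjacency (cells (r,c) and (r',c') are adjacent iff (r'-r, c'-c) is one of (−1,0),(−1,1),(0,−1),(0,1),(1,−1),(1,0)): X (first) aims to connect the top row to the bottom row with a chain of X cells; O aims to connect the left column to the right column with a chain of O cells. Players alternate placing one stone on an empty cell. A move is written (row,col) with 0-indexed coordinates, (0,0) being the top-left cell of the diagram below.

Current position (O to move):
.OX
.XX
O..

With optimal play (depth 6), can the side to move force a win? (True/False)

[.OX/.XX/O..] O move#1: (0,0):-1/OOX/.XX/O..*, (1,0):-1/.OX/OXX/O.., (2,1):-1/.OX/.XX/OO., (2,2):-1/.OX/.XX/O.O
[OOX/.XX/O..] X move#2: (1,0):+1/OOX/XXX/O..*, (2,1):+1/OOX/.XX/OX., (2,2):+1/OOX/.XX/O.X
[OOX/XXX/O..] O move#3: (2,1):-1/OOX/XXX/OO.*, (2,2):-1/OOX/XXX/O.O
[OOX/XXX/OO.] X move#4: (2,2):+1/OOX/XXX/OOX*
[OOX/XXX/OOX] end (terminal -1, O#5); searched .OX/.XX/O.. to 6

O winning at [.OX/.XX/O..]: False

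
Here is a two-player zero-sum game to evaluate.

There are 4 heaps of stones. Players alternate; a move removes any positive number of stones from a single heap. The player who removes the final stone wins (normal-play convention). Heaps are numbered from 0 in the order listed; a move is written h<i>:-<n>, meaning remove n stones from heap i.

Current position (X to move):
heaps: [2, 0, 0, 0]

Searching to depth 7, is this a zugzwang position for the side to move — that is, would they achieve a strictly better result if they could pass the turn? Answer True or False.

ply 1, X at (2,0,0,0) | h0:-1=-1→(1,0,0,0); h0:-2=+1→(0,0,0,0)*
ply 2: (0,0,0,0) is terminal -1 (O); from (2,0,0,0) depth 7
pass branch (O moves first from the same position):
  | ply 1, O at (2,0,0,0) | h0:-1=-1→(1,0,0,0); h0:-2=+1→(0,0,0,0)*
  | ply 2: (0,0,0,0) is terminal -1 (X); from (2,0,0,0) depth 7
X moving scores +1; X passing scores -1

zugzwang((2,0,0,0), X) = False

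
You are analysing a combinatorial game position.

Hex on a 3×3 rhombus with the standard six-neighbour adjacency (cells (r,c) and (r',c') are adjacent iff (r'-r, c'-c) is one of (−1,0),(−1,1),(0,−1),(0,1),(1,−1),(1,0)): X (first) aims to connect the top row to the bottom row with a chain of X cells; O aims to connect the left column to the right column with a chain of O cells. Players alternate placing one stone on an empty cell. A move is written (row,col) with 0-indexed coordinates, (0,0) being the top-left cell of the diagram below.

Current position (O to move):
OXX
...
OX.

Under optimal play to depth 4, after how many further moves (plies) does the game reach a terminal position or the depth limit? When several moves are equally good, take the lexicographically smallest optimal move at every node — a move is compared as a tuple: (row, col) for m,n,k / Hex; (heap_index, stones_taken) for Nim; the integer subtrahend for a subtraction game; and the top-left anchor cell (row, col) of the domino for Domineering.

PV length from [OXX/.../OX.]: 2 plies

[OXX/.../OX.] O move#1: (1,0):-1/OXX/O../OX.*, (1,1):-1/OXX/.O./OX., (1,2):-1/OXX/..O/OX., (2,2):-1/OXX/.../OXO
[OXX/O../OX.] X move#2: (1,1):+1/OXX/OX./OX.*, (1,2):+1/OXX/O.X/OX., (2,2):+1/OXX/O../OXX
[OXX/OX./OX.] end (terminal -1, O#3); searched OXX/.../OX. to 4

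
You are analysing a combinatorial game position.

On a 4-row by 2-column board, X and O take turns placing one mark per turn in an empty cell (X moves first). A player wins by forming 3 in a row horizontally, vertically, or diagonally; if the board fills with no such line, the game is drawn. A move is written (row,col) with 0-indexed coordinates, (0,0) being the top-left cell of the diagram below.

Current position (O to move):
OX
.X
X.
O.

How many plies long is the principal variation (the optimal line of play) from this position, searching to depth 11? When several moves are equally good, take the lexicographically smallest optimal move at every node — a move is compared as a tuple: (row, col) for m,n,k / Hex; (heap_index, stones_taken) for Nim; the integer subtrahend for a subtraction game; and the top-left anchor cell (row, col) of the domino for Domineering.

PV length from [OX/.X/X./O.]: 3 plies

[OX/.X/X./O.] O move#1: (1,0):-1/OX/OX/X./O., (2,1):+0/OX/.X/XO/O.*, (3,1):-1/OX/.X/X./OO
[OX/.X/XO/O.] X move#2: (1,0):+0/OX/XX/XO/O.*, (3,1):+0/OX/.X/XO/OX
[OX/XX/XO/O.] O move#3: (3,1):+0/OX/XX/XO/OO*
[OX/XX/XO/OO] end (terminal +0, X#4); searched OX/.X/X./O. to 11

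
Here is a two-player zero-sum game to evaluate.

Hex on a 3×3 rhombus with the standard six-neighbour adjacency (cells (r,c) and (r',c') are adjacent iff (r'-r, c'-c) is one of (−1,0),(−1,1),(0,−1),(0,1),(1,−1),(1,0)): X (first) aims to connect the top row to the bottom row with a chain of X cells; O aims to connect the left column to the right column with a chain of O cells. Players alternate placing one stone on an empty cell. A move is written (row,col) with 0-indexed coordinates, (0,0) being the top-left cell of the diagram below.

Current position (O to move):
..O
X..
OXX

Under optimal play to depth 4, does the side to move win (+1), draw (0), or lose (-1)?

value(..O/X../OXX, O) = +1

ply 1, O at ..O/X../OXX | (0,0)=+1→O.O/X../OXX*; (0,1)=+1→.OO/X../OXX; (1,1)=+1→..O/XO./OXX; (1,2)=-1→..O/X.O/OXX
ply 2, X at O.O/X../OXX | (0,1)=-1→OXO/X../OXX*; (1,1)=-1→O.O/XX./OXX; (1,2)=-1→O.O/X.X/OXX
ply 3, O at OXO/X../OXX | (1,1)=+1→OXO/XO./OXX*; (1,2)=-1→OXO/X.O/OXX
ply 4: OXO/XO./OXX is terminal -1 (X); from ..O/X../OXX depth 4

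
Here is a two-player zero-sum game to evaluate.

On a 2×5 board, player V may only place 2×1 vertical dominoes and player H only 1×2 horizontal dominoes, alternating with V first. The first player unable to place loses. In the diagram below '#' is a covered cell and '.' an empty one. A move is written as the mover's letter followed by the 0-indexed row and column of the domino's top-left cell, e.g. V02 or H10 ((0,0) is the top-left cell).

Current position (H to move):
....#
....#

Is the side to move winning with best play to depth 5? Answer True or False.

H winning at [....#/....#]: True

[....#/....#] H move#1: H00:-1/##..#/....#, H01:+1/.##.#/....#*, H02:-1/..###/....#, H10:-1/....#/##..#, H11:+1/....#/.##.#, H12:-1/....#/..###
[.##.#/....#] V move#2: V00:-1/###.#/#...#*, V03:-1/.####/...##
[###.#/#...#] H move#3: H11:-1/###.#/###.#, H12:+1/###.#/#.###*
[###.#/#.###] end (terminal -1, V#4); searched ....#/....# to 5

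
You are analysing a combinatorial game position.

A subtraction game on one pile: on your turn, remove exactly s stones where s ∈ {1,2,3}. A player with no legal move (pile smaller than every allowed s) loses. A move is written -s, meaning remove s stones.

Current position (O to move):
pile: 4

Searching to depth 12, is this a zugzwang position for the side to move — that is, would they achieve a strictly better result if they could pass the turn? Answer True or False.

zugzwang(4, O) = True

p1 O@[4]: -1[3]-1* -2[2]-1 -3[1]-1
p2 X@[3]: -1[2]-1 -2[1]-1 -3[0]+1*
p3 O@[0] terminal -1; root [4] d12
pass branch (X moves first from the same position):
  | p1 X@[4]: -1[3]-1* -2[2]-1 -3[1]-1
  | p2 O@[3]: -1[2]-1 -2[1]-1 -3[0]+1*
  | p3 X@[0] terminal -1; root [4] d12
O moving scores -1; O passing scores +1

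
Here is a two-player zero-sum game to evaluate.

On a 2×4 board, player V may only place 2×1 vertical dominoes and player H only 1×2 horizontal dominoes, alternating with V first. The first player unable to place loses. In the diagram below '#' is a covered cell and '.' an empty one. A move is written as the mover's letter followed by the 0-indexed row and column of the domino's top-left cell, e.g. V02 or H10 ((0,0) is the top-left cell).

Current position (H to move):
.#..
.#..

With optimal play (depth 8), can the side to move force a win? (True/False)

p1 H@[.#../.#..]: H02[.###/.#..]+1* H12[.#../.###]+1
p2 V@[.###/.#..]: V00[####/##..]-1*
p3 H@[####/##..]: H12[####/####]+1*
p4 V@[####/####] terminal -1; root [.#../.#..] d8

H winning at [.#../.#..]: True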